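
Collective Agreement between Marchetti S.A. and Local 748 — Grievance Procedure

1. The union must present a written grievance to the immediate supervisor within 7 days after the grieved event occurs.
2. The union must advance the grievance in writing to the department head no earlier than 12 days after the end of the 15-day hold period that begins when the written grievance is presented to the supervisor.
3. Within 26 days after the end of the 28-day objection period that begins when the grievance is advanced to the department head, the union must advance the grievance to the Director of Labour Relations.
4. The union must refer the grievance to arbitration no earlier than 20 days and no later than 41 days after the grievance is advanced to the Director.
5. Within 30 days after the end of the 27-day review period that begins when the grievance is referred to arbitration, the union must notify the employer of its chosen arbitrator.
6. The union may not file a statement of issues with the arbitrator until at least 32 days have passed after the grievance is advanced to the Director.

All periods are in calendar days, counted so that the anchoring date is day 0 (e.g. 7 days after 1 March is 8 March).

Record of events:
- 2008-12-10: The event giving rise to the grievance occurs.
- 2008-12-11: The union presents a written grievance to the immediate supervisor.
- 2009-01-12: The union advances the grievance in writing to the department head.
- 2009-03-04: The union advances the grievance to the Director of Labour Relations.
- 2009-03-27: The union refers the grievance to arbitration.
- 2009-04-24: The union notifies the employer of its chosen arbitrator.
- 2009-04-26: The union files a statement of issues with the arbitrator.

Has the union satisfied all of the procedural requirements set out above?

Yes

Step 1: 7 days after 2008-12-10 (when the grieved event occurs) is 2008-12-17; completed 2008-12-11, before the deadline.
Step 2: the earliest permitted date is 12 days after 2008-12-26 (end of the 15-day hold period, which began when the written grievance is presented to the supervisor on 2008-12-11), i.e. 2009-01-07; 2009-01-12 is on or after that date.
Step 3: 26 days after 2009-02-09 (end of the 28-day objection period, which began when the grievance is advanced to the department head on 2009-01-12) is 2009-03-07; done 2009-03-04 — timely.
Step 4: the window is 20–41 days after 2009-03-04 (when the grievance is advanced to the Director), so 2009-03-24 through 2009-04-14; done 2009-03-27, which is between those dates.
Step 5: 30 days after 2009-04-23 (end of the 27-day review period, which began when the grievance is referred to arbitration on 2009-03-27) is 2009-05-23; done 2009-04-24 — timely.
Step 6: the earliest permitted date is 32 days after 2009-03-04 (when the grievance is advanced to the Director), i.e. 2009-04-05; done 2009-04-26, after the minimum wait.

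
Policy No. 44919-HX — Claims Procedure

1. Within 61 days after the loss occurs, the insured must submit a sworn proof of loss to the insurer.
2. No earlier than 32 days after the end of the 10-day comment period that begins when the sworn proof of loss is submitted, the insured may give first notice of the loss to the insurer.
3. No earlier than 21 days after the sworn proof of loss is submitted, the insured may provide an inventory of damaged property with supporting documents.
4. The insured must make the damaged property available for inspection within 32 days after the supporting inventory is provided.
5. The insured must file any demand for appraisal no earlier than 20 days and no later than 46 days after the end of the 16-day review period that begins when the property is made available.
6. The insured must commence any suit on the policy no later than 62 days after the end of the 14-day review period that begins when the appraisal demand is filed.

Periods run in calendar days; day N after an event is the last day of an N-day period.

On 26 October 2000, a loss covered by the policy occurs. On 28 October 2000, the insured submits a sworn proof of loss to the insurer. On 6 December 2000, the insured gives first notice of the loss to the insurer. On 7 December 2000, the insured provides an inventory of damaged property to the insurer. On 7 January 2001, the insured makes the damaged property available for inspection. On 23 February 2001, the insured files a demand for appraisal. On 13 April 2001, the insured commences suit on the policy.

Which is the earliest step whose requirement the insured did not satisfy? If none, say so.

Step 2

Step 1 — counting 61 days from 26 October 2000 (when the loss occurs) gives a deadline of 26 December 2000; completed 28 October 2000, before the deadline.
Step 2 — must wait 32 days from 7 November 2000 (end of the 10-day comment period, which began when the sworn proof of loss is submitted on 28 October 2000), so not before 9 December 2000; done 6 December 2000 — 3 days too early.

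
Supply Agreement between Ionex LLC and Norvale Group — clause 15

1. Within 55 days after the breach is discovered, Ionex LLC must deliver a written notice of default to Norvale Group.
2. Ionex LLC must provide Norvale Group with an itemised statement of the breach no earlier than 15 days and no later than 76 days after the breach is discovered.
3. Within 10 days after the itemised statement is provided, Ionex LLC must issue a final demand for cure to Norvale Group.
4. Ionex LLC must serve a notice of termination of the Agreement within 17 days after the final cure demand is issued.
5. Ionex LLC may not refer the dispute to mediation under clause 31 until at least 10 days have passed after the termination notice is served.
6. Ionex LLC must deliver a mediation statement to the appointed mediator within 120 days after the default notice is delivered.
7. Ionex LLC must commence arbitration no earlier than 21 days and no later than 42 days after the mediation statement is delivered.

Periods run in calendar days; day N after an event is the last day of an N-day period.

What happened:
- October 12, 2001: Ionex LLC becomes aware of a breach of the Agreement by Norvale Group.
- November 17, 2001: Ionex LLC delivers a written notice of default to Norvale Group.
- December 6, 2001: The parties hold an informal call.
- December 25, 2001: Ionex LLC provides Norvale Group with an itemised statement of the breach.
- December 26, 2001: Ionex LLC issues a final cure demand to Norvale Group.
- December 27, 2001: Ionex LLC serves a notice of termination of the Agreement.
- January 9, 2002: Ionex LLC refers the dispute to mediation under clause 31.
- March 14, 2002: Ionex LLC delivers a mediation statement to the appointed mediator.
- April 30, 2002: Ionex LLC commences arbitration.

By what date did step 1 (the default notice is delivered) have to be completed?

December 6, 2001

Step 1 runs from October 12, 2001, when the breach is discovered. 55 days after October 12, 2001 is December 6, 2001.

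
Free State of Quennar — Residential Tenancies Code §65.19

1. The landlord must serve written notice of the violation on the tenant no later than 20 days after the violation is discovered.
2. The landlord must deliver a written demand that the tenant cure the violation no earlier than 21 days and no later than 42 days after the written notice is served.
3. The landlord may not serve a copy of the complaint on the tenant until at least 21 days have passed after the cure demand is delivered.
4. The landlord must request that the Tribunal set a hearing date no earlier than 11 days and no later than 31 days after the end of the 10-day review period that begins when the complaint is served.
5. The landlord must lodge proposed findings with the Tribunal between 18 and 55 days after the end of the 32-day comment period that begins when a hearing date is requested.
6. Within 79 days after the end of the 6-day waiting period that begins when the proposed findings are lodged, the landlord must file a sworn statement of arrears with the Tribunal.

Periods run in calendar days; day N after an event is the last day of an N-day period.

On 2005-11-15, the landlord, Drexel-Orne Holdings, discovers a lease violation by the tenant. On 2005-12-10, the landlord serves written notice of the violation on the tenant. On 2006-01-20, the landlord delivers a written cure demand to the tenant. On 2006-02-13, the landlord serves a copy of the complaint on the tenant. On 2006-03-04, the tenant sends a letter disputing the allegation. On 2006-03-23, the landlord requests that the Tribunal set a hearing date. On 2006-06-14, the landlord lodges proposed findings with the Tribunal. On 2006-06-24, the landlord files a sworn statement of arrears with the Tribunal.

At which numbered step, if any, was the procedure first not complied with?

Step 1 — counting 20 days from 2005-11-15 (when the violation is discovered) gives a deadline of 2005-12-05; done 2005-12-10 — 5 days late.
No need to go further; step 1 was not satisfied.

Step 1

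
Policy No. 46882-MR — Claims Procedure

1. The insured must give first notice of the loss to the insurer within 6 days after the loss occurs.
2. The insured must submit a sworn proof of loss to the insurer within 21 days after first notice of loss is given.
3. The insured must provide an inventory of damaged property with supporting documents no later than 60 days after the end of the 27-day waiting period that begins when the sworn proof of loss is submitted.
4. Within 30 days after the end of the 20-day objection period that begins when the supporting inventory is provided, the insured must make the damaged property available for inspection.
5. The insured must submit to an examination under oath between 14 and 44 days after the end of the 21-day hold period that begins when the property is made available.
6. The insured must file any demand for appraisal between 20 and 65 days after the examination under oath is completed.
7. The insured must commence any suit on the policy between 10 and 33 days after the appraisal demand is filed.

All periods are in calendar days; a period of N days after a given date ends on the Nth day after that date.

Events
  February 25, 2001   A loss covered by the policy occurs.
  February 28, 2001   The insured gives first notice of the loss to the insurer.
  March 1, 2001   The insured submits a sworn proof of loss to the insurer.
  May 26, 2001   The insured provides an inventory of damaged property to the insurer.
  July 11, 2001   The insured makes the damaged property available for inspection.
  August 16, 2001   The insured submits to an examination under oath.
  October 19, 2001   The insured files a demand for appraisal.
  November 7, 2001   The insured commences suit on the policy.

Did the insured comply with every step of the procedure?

Yes

(1) due by February 25, 2001 + 6 days = March 3, 2001; February 28, 2001 is within that limit.
(2) due by February 28, 2001 + 21 days = March 21, 2001; done March 1, 2001 — timely.
(3) due by March 28, 2001 + 60 days = May 27, 2001; done May 26, 2001 — timely.
(4) due by June 15, 2001 + 30 days = July 15, 2001; July 11, 2001 is within that limit.
(5) the permitted window runs from August 1, 2001 + 14 = August 15, 2001 to August 1, 2001 + 44 = September 14, 2001; done August 16, 2001 — within the window.
(6) the permitted window runs from August 16, 2001 + 20 = September 5, 2001 to August 16, 2001 + 65 = October 20, 2001; done October 19, 2001 — within the window.
(7) the permitted window runs from October 19, 2001 + 10 = October 29, 2001 to October 19, 2001 + 33 = November 21, 2001; November 7, 2001 falls inside that range.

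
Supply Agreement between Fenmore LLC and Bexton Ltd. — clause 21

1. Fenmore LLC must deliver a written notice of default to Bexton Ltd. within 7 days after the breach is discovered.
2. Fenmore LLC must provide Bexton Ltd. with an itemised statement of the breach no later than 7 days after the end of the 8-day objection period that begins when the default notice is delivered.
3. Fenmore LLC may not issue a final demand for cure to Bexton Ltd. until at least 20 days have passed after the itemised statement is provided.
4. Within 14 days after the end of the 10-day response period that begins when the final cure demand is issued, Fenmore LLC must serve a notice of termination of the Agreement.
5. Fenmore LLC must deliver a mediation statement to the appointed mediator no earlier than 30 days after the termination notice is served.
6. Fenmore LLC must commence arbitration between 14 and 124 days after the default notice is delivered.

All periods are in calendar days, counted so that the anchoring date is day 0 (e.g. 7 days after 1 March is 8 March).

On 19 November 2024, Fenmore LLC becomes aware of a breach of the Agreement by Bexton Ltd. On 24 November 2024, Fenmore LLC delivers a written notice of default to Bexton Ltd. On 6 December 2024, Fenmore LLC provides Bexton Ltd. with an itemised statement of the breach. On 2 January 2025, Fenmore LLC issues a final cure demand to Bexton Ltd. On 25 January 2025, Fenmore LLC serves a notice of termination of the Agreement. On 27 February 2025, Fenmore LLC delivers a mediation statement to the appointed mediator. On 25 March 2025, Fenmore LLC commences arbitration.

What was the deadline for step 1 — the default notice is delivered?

Step 1 runs from 19 November 2024, when the breach is discovered. 7 days after 19 November 2024 is 26 November 2024.

26 November 2024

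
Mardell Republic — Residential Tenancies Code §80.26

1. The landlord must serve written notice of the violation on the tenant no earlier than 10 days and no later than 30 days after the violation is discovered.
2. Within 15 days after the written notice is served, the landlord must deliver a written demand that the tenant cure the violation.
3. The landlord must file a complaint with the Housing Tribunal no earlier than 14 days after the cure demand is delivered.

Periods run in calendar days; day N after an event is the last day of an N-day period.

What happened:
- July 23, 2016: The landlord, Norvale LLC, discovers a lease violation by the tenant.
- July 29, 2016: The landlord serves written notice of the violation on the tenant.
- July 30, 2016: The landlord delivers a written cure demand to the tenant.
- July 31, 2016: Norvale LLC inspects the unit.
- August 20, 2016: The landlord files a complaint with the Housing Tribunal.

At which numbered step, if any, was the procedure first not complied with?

Step 1 — 10 and 30 days from July 23, 2016 (when the violation is discovered) are August 2, 2016 and August 22, 2016 respectively; July 29, 2016 is 4 days too early.

Step 1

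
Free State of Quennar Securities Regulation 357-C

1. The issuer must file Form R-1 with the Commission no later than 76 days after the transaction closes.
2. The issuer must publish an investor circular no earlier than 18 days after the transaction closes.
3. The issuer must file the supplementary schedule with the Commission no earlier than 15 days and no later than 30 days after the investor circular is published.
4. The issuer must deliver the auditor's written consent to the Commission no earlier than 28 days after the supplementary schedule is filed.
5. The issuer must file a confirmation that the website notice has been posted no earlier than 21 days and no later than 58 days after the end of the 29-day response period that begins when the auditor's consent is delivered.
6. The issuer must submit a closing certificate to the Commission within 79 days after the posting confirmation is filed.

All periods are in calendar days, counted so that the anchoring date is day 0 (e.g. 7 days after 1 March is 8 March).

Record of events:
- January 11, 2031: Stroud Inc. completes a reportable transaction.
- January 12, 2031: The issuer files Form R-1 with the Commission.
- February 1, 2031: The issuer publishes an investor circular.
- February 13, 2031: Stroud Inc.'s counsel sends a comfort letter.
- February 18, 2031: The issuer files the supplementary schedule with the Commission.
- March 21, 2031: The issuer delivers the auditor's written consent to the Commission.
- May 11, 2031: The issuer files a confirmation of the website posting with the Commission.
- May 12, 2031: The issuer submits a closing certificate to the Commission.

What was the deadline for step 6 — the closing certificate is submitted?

Step 6 runs from May 11, 2031, when the posting confirmation is filed. 79 days after May 11, 2031 is July 29, 2031.

July 29, 2031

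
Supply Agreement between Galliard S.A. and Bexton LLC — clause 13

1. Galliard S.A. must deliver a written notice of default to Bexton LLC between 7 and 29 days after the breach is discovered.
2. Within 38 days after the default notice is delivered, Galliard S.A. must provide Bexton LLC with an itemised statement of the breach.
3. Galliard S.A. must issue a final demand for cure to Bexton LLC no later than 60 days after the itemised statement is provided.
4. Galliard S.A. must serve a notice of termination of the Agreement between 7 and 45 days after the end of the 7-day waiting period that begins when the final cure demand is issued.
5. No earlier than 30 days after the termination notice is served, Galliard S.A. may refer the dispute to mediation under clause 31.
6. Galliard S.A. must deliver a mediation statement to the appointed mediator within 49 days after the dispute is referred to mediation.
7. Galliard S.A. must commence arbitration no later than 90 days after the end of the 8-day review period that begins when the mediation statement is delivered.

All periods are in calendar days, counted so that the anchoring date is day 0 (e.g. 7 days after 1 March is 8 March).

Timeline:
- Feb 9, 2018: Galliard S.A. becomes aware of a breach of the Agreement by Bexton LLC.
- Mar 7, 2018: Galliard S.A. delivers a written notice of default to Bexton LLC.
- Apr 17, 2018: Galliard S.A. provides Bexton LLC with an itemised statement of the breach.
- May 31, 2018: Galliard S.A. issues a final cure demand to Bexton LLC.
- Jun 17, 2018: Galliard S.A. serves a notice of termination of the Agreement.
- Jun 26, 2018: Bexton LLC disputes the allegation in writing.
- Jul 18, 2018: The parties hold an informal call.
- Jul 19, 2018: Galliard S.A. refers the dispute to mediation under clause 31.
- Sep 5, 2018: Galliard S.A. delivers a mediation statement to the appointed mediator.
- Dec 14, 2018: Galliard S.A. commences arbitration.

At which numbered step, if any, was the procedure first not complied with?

Step 2

(1) the permitted window runs from Feb 9, 2018 + 7 = Feb 16, 2018 to Feb 9, 2018 + 29 = Mar 10, 2018; done Mar 7, 2018, which is between those dates.
(2) due by Mar 7, 2018 + 38 days = Apr 14, 2018; done Apr 17, 2018 — 3 days late.
No need to go further; step 2 was not satisfied.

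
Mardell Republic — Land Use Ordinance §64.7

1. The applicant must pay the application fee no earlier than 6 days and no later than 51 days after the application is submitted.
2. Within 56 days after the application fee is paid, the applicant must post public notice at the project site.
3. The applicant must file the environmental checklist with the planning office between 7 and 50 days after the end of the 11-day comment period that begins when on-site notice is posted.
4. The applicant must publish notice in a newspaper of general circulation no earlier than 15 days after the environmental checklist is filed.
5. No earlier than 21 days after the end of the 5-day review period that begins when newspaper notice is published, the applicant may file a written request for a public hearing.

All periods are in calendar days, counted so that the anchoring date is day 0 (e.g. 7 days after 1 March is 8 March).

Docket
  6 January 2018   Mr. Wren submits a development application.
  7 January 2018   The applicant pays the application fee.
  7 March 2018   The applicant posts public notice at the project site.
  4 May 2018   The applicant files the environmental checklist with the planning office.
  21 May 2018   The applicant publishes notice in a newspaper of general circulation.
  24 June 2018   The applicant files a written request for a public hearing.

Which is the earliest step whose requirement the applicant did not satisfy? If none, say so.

Step 1

(1) the permitted window runs from 6 January 2018 + 6 = 12 January 2018 to 6 January 2018 + 51 = 26 February 2018; 7 January 2018 is 5 days too early.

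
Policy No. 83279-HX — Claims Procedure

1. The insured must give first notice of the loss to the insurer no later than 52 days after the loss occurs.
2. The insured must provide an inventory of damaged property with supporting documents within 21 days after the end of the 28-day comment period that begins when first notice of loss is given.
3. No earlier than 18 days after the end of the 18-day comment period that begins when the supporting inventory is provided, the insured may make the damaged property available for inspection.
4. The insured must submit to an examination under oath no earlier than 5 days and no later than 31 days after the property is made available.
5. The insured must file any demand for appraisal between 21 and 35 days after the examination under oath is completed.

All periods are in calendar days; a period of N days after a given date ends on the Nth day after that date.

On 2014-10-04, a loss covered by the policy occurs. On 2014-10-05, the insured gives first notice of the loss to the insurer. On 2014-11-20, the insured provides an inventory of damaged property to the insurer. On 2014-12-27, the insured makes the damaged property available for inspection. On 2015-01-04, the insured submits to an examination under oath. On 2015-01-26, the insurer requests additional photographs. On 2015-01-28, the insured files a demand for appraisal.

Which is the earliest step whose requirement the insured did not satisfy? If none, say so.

(1) due by 2014-10-04 + 52 days = 2014-11-25; completed 2014-10-05, before the deadline.
(2) due by 2014-11-02 + 21 days = 2014-11-23; done 2014-11-20 — timely.
(3) permitted from 2014-12-08 + 18 days = 2014-12-26 onward; done 2014-12-27, after the minimum wait.
(4) the permitted window runs from 2014-12-27 + 5 = 2015-01-01 to 2014-12-27 + 31 = 2015-01-27; done 2015-01-04, which is between those dates.
(5) the permitted window runs from 2015-01-04 + 21 = 2015-01-25 to 2015-01-04 + 35 = 2015-02-08; done 2015-01-28 — within the window.

None — every step was satisfied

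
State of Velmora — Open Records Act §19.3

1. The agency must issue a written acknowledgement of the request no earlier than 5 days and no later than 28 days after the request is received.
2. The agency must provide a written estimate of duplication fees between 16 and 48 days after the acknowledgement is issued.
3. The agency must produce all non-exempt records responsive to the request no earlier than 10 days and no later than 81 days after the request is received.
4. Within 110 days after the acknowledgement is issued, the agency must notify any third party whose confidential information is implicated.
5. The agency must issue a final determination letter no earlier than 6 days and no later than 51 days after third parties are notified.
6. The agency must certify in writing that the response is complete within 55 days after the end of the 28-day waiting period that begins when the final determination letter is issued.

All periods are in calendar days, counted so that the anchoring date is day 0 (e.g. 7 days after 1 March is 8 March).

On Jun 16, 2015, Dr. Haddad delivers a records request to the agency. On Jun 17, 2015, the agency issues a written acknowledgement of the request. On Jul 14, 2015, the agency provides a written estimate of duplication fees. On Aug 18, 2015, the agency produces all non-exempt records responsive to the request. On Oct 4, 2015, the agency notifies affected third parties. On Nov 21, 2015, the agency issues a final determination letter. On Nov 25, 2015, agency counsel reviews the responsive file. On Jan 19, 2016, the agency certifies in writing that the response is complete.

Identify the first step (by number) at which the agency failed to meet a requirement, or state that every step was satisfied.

Step 1

Step 1: the window is 5–28 days after Jun 16, 2015 (when the request is received), so Jun 21, 2015 through Jul 14, 2015; Jun 17, 2015 is 4 days too early.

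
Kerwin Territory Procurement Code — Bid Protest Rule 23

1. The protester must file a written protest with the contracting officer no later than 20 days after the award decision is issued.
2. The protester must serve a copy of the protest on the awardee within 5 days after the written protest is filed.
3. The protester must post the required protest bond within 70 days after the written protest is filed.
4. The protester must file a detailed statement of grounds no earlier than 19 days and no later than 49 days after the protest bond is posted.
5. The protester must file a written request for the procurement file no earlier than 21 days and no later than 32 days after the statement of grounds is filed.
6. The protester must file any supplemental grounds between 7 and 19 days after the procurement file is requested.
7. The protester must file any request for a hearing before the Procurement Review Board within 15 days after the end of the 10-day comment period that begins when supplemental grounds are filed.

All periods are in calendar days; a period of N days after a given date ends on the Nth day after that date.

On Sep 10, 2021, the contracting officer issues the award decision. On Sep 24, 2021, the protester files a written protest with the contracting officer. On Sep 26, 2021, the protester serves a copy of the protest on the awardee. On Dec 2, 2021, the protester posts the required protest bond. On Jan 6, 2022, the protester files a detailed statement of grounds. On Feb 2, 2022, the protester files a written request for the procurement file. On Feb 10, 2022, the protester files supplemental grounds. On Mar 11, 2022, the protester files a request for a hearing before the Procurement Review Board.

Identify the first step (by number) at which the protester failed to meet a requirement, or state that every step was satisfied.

Step 7

Step 1 — counting 20 days from Sep 10, 2021 (when the award decision is issued) gives a deadline of Sep 30, 2021; Sep 24, 2021 is within that limit.
Step 2 — counting 5 days from Sep 24, 2021 (when the written protest is filed) gives a deadline of Sep 29, 2021; Sep 26, 2021 is within that limit.
Step 3 — counting 70 days from Sep 24, 2021 (when the written protest is filed) gives a deadline of Dec 3, 2021; completed Dec 2, 2021, before the deadline.
Step 4 — 19 and 49 days from Dec 2, 2021 (when the protest bond is posted) are Dec 21, 2021 and Jan 20, 2022 respectively; Jan 6, 2022 falls inside that range.
Step 5 — 21 and 32 days from Jan 6, 2022 (when the statement of grounds is filed) are Jan 27, 2022 and Feb 7, 2022 respectively; done Feb 2, 2022 — within the window.
Step 6 — 7 and 19 days from Feb 2, 2022 (when the procurement file is requested) are Feb 9, 2022 and Feb 21, 2022 respectively; done Feb 10, 2022, which is between those dates.
Step 7 — counting 15 days from Feb 20, 2022 (end of the 10-day comment period, which began when supplemental grounds are filed on Feb 10, 2022) gives a deadline of Mar 7, 2022; done Mar 11, 2022 — 4 days late.
The analysis stops there.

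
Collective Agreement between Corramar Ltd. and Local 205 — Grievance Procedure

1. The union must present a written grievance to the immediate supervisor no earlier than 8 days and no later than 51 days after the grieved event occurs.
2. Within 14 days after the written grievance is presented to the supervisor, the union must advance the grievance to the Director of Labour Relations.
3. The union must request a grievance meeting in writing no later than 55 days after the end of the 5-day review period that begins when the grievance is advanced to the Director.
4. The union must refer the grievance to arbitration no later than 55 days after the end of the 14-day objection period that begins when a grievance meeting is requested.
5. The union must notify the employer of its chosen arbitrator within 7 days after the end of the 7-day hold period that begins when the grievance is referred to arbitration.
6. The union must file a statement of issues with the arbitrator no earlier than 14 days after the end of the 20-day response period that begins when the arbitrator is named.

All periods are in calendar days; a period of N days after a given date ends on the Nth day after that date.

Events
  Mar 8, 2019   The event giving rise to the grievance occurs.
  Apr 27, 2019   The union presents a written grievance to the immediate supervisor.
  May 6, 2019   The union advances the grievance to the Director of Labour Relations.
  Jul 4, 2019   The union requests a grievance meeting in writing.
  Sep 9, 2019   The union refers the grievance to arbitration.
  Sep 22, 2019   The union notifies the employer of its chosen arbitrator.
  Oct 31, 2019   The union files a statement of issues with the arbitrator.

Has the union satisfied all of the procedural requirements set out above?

(1) the permitted window runs from Mar 8, 2019 + 8 = Mar 16, 2019 to Mar 8, 2019 + 51 = Apr 28, 2019; done Apr 27, 2019 — within the window.
(2) due by Apr 27, 2019 + 14 days = May 11, 2019; completed May 6, 2019, before the deadline.
(3) due by May 11, 2019 + 55 days = Jul 5, 2019; Jul 4, 2019 is within that limit.
(4) due by Jul 18, 2019 + 55 days = Sep 11, 2019; Sep 9, 2019 is within that limit.
(5) due by Sep 16, 2019 + 7 days = Sep 23, 2019; done Sep 22, 2019 — timely.
(6) permitted from Oct 12, 2019 + 14 days = Oct 26, 2019 onward; done Oct 31, 2019 — permitted.

Yes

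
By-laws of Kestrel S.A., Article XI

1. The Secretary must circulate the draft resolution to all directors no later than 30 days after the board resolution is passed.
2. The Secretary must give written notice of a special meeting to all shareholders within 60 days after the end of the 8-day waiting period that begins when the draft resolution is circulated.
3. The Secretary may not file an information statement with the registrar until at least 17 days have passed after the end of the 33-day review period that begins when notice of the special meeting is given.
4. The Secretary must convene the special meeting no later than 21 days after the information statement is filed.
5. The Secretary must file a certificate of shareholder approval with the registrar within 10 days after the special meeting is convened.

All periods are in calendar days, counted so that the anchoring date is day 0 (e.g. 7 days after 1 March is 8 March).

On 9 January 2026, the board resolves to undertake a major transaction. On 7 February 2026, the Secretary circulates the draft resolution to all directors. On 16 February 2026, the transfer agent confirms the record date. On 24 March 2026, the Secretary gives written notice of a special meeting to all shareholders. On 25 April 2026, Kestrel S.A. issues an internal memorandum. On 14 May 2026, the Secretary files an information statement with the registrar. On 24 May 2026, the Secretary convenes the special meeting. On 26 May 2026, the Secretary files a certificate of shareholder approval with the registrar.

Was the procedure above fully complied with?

(1) due by 9 January 2026 + 30 days = 8 February 2026; done 7 February 2026 — timely.
(2) due by 15 February 2026 + 60 days = 16 April 2026; done 24 March 2026 — timely.
(3) permitted from 26 April 2026 + 17 days = 13 May 2026 onward; done 14 May 2026 — permitted.
(4) due by 14 May 2026 + 21 days = 4 June 2026; done 24 May 2026 — timely.
(5) due by 24 May 2026 + 10 days = 3 June 2026; 26 May 2026 is within that limit.

Yes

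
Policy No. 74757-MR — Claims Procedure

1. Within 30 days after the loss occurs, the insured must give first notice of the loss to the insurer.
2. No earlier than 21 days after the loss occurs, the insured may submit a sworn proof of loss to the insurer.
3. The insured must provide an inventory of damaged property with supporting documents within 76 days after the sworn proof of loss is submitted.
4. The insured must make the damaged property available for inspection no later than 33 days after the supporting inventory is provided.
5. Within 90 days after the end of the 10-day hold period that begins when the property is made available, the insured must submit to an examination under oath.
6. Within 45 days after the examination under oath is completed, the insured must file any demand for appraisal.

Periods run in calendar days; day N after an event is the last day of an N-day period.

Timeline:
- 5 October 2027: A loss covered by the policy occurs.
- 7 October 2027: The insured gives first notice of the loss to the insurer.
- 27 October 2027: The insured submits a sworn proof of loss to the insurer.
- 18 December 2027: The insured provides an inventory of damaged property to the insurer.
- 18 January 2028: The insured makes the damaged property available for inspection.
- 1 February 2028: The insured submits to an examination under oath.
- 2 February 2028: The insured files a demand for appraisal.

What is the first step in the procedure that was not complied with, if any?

None — every step was satisfied

Step 1: 30 days after 5 October 2027 (when the loss occurs) is 4 November 2027; 7 October 2027 is within that limit.
Step 2: the earliest permitted date is 21 days after 5 October 2027 (when the loss occurs), i.e. 26 October 2027; done 27 October 2027 — permitted.
Step 3: 76 days after 27 October 2027 (when the sworn proof of loss is submitted) is 11 January 2028; done 18 December 2027 — timely.
Step 4: 33 days after 18 December 2027 (when the supporting inventory is provided) is 20 January 2028; 18 January 2028 is within that limit.
Step 5: 90 days after 28 January 2028 (end of the 10-day hold period, which began when the property is made available on 18 January 2028) is 27 April 2028; 1 February 2028 is within that limit.
Step 6: 45 days after 1 February 2028 (when the examination under oath is completed) is 17 March 2028; done 2 February 2028 — timely.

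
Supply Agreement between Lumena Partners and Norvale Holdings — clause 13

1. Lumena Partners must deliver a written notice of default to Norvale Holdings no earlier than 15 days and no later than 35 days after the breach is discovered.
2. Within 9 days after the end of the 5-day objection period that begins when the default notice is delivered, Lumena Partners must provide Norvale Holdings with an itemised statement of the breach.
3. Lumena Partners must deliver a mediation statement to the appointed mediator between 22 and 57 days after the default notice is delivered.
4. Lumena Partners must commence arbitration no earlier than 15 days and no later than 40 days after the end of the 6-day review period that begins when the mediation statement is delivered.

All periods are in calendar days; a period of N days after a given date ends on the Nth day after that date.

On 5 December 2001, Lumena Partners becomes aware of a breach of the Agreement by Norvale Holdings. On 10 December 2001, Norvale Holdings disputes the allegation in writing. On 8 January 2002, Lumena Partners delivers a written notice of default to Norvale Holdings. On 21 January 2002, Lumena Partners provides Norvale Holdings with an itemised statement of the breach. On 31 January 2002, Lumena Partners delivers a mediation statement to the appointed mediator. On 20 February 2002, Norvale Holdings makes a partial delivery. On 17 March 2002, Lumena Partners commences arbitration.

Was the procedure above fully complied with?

Yes

(1) the permitted window runs from 5 December 2001 + 15 = 20 December 2001 to 5 December 2001 + 35 = 9 January 2002; done 8 January 2002, which is between those dates.
(2) due by 13 January 2002 + 9 days = 22 January 2002; 21 January 2002 is within that limit.
(3) the permitted window runs from 8 January 2002 + 22 = 30 January 2002 to 8 January 2002 + 57 = 6 March 2002; done 31 January 2002 — within the window.
(4) the permitted window runs from 6 February 2002 + 15 = 21 February 2002 to 6 February 2002 + 40 = 18 March 2002; done 17 March 2002 — within the window.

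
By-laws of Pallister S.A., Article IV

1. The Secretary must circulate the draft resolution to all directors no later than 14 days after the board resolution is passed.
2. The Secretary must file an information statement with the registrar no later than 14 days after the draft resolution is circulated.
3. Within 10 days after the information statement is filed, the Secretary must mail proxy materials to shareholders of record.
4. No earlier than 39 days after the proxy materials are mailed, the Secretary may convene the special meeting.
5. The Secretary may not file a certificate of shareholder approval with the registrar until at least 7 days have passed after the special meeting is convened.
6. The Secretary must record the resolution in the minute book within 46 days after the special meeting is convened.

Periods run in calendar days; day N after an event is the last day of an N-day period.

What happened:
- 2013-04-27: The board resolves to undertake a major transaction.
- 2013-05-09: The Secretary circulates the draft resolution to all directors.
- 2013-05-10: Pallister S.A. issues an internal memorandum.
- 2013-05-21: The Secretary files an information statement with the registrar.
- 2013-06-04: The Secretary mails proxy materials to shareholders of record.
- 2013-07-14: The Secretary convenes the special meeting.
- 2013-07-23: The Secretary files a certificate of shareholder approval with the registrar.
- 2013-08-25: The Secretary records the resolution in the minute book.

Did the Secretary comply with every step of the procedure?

Step 1: 14 days after 2013-04-27 (when the board resolution is passed) is 2013-05-11; completed 2013-05-09, before the deadline.
Step 2: 14 days after 2013-05-09 (when the draft resolution is circulated) is 2013-05-23; completed 2013-05-21, before the deadline.
Step 3: 10 days after 2013-05-21 (when the information statement is filed) is 2013-05-31; done 2013-06-04 — 4 days late.

No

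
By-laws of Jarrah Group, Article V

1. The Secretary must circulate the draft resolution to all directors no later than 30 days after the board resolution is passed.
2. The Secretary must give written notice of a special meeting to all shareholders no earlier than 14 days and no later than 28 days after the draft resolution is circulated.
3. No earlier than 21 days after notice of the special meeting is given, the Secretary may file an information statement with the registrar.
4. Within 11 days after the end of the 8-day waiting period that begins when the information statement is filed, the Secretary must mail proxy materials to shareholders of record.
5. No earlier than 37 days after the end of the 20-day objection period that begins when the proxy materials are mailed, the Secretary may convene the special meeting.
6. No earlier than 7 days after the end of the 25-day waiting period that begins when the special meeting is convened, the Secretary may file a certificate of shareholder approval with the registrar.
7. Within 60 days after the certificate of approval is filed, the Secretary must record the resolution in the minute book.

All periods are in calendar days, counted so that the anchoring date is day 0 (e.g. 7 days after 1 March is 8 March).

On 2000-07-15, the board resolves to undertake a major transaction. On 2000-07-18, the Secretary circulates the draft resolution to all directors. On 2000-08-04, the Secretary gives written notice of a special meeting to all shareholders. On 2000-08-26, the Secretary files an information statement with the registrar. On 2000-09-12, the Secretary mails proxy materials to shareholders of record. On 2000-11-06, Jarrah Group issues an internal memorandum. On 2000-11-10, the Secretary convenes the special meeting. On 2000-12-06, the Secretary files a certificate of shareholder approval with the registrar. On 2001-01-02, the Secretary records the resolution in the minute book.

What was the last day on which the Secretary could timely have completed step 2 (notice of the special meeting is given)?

Step 2 runs from 2000-07-18, when the draft resolution is circulated. The window is 14–28 days after 2000-07-18; it closes on 2000-08-15.

2000-08-15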